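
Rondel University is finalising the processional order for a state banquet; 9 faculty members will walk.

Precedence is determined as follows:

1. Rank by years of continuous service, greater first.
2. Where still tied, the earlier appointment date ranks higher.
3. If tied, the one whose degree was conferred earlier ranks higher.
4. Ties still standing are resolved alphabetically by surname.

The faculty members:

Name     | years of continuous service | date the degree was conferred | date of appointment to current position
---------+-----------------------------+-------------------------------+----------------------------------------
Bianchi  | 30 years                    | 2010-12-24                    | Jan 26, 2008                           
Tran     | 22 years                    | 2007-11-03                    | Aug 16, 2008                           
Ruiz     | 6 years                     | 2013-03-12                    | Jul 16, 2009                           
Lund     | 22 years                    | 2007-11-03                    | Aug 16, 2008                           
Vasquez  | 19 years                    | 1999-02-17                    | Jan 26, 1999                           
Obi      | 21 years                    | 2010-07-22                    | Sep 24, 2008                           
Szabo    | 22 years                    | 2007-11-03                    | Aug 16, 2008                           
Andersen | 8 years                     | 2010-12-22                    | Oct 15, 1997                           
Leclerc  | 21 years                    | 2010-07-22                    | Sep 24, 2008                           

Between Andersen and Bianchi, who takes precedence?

By years of continuous service (higher first): Bianchi (30 years); then Lund, Szabo and Tran (each 22 years); then Leclerc and Obi (both 21 years); then Vasquez (19 years); then Andersen (8 years); then Ruiz (6 years).
Lund, Szabo and Tran all have date of appointment to current position Aug 16, 2008, so the next rule applies.
Lund, Szabo and Tran all have date the degree was conferred 2007-11-03, so the next rule applies.
Among Lund, Szabo and Tran, alphabetically by surname: Lund before Szabo before Tran.
Leclerc and Obi both have date of appointment to current position Sep 24, 2008, so the next rule applies.
Leclerc and Obi both have date the degree was conferred 2010-07-22, so the next rule applies.
Among Leclerc and Obi, alphabetically by surname: Leclerc before Obi.
So Bianchi takes precedence.

Bianchi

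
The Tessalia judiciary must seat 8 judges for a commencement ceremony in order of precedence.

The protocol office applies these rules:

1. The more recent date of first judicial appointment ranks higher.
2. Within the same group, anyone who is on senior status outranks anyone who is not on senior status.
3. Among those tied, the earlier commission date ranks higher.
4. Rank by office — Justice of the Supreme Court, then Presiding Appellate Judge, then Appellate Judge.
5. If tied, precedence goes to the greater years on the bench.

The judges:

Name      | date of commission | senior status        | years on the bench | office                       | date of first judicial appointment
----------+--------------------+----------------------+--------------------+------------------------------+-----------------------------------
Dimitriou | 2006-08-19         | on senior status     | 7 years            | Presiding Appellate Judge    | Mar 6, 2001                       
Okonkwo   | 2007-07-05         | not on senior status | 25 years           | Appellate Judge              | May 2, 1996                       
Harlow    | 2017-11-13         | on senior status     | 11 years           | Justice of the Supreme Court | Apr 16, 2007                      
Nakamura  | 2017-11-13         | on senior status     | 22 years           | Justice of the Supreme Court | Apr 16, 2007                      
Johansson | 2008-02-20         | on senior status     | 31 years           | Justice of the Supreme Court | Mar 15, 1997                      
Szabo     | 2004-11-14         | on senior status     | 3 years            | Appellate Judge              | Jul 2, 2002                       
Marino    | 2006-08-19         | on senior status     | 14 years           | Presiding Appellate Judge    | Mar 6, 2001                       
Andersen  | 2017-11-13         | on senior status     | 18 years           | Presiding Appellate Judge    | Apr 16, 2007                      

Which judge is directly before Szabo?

Andersen

By date of first judicial appointment (later first): Nakamura, Harlow and Andersen (each Apr 16, 2007); then Szabo (Jul 2, 2002); then Marino and Dimitriou (both Mar 6, 2001); then Johansson (Mar 15, 1997); then Okonkwo (May 2, 1996).
Nakamura, Harlow and Andersen are each on senior status, so the next rule applies.
Nakamura, Harlow and Andersen all have date of commission 2017-11-13, so the next rule applies.
Among Nakamura, Harlow and Andersen, by office: Nakamura and Harlow (Justice of the Supreme Court) before Andersen (Presiding Appellate Judge).
Among Nakamura and Harlow, by years on the bench (higher first): Nakamura (22 years) before Harlow (11 years).
Marino and Dimitriou are each on senior status, so the next rule applies.
Marino and Dimitriou both have date of commission 2006-08-19, so the next rule applies.
Marino and Dimitriou are each Presiding Appellate Judge, so the next rule applies.
Among Marino and Dimitriou, by years on the bench (higher first): Marino (14 years) before Dimitriou (7 years).
Order: Nakamura, Harlow, Andersen, Szabo, Marino, Dimitriou, Johansson, Okonkwo.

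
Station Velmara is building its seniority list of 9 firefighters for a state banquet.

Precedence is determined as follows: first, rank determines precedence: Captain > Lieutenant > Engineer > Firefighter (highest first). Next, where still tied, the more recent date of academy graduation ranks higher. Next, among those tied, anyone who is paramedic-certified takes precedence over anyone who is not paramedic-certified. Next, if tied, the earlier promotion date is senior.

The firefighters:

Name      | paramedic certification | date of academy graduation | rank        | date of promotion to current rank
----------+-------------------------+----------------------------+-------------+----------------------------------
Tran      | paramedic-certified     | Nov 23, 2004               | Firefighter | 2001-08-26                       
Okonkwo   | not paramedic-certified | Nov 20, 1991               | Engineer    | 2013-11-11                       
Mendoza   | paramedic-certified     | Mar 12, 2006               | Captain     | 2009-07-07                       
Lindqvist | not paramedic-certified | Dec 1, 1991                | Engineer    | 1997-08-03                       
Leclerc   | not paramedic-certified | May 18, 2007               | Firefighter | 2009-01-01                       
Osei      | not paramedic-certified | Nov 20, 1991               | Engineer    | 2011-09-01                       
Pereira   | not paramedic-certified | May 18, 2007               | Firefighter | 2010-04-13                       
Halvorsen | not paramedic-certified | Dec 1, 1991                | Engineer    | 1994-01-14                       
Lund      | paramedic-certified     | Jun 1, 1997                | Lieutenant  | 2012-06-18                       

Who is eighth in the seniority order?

By rank: Mendoza (Captain); then Lund (Lieutenant); then Halvorsen, Lindqvist, Osei and Okonkwo (Engineer); then Leclerc, Pereira and Tran (Firefighter).
Among Halvorsen, Lindqvist, Osei and Okonkwo, by date of academy graduation (later first): Halvorsen and Lindqvist (Dec 1, 1991) before Osei and Okonkwo (Nov 20, 1991).
Halvorsen and Lindqvist are each not paramedic-certified, so the next rule applies.
Among Halvorsen and Lindqvist, by date of promotion to current rank (earlier first): Halvorsen (1994-01-14) before Lindqvist (1997-08-03).
Osei and Okonkwo are each not paramedic-certified, so the next rule applies.
Among Osei and Okonkwo, by date of promotion to current rank (earlier first): Osei (2011-09-01) before Okonkwo (2013-11-11).
Among Leclerc, Pereira and Tran, by date of academy graduation (later first): Leclerc and Pereira (May 18, 2007) before Tran (Nov 23, 2004).
Leclerc and Pereira are each not paramedic-certified, so the next rule applies.
Among Leclerc and Pereira, by date of promotion to current rank (earlier first): Leclerc (2009-01-01) before Pereira (2010-04-13).
Order: Mendoza, Lund, Halvorsen, Lindqvist, Osei, Okonkwo, Leclerc, Pereira, Tran.

Pereira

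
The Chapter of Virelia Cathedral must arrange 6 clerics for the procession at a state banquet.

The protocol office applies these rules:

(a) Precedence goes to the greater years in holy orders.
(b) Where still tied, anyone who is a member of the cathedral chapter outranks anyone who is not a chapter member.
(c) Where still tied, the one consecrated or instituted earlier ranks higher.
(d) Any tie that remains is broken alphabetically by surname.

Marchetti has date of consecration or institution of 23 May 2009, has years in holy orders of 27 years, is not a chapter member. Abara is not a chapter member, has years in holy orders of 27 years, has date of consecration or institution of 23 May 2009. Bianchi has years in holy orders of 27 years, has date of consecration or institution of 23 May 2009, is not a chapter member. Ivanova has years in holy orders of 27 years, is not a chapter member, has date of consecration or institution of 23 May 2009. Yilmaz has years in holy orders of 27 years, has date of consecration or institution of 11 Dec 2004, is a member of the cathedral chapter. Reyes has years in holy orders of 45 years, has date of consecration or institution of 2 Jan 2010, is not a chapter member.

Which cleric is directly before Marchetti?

Ivanova

By years in holy orders (higher first): Reyes (45 years); then Yilmaz, Abara, Bianchi, Ivanova and Marchetti (each 27 years).
Among Yilmaz, Abara, Bianchi, Ivanova and Marchetti, a member of the cathedral chapter before not a chapter member: Yilmaz (a member of the cathedral chapter) before Abara, Bianchi, Ivanova and Marchetti (not a chapter member).
Abara, Bianchi, Ivanova and Marchetti all have date of consecration or institution 23 May 2009, so the next rule applies.
Among Abara, Bianchi, Ivanova and Marchetti, alphabetically by surname: Abara before Bianchi before Ivanova before Marchetti.
Order: Reyes, Yilmaz, Abara, Bianchi, Ivanova, Marchetti.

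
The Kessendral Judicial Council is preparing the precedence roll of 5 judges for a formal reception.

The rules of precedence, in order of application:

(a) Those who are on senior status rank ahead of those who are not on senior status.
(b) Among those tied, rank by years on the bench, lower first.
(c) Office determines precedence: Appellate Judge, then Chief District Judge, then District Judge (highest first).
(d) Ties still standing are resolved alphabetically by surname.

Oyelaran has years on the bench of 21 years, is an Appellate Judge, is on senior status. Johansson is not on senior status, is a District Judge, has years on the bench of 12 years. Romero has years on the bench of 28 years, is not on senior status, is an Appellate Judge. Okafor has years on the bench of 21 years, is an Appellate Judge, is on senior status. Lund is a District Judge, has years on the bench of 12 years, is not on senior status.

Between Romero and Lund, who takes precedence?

Lund

By the first rule: Okafor and Oyelaran (both on senior status); then Johansson, Lund and Romero (each not on senior status).
Okafor and Oyelaran both have years on the bench 21 years, so the next rule applies.
Okafor and Oyelaran are each Appellate Judge, so the next rule applies.
Among Okafor and Oyelaran, alphabetically by surname: Okafor before Oyelaran.
Among Johansson, Lund and Romero, by years on the bench (lower first): Johansson and Lund (12 years) before Romero (28 years).
Johansson and Lund are each District Judge, so the next rule applies.
Among Johansson and Lund, alphabetically by surname: Johansson before Lund.
So Lund takes precedence.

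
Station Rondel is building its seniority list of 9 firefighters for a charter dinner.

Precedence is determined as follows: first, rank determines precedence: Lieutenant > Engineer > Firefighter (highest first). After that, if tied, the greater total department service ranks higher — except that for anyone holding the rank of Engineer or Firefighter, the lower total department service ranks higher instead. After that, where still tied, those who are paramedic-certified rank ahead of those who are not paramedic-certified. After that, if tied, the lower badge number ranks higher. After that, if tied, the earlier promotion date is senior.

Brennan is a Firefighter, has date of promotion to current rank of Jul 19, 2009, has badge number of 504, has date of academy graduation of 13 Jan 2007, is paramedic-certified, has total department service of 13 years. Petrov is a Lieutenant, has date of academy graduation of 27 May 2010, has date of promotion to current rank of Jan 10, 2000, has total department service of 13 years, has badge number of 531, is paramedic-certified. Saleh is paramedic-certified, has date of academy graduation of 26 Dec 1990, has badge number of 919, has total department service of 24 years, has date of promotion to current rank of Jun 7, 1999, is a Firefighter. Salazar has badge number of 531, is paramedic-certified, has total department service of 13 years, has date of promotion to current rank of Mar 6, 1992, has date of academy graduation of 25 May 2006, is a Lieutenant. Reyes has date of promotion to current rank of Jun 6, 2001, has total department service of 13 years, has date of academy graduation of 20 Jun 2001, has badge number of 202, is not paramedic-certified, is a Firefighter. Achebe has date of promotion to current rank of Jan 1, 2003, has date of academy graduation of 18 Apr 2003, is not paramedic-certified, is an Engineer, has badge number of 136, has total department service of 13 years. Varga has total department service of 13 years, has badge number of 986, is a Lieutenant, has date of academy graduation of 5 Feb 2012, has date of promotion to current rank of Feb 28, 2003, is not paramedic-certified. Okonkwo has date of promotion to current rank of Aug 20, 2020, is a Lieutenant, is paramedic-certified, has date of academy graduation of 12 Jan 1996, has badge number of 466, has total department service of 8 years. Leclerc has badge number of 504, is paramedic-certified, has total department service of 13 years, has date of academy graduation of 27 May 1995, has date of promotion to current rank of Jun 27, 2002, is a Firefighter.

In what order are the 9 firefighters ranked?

Salazar, Petrov, Varga, Okonkwo, Achebe, Leclerc, Brennan, Reyes, Saleh

By rank: Salazar, Petrov, Varga and Okonkwo (Lieutenant); then Achebe (Engineer); then Leclerc, Brennan, Reyes and Saleh (Firefighter).
Among Salazar, Petrov, Varga and Okonkwo, by total department service (higher first): Salazar, Petrov and Varga (13 years) before Okonkwo (8 years).
Among Salazar, Petrov and Varga, paramedic-certified before not paramedic-certified: Salazar and Petrov (paramedic-certified) before Varga (not paramedic-certified).
Salazar and Petrov both have badge number 531, so the next rule applies.
Among Salazar and Petrov, by date of promotion to current rank (earlier first): Salazar (Mar 6, 1992) before Petrov (Jan 10, 2000).
Among Leclerc, Brennan, Reyes and Saleh, by total department service (lower first) (reversed rule for this group): Leclerc, Brennan and Reyes (13 years) before Saleh (24 years).
Among Leclerc, Brennan and Reyes, paramedic-certified before not paramedic-certified: Leclerc and Brennan (paramedic-certified) before Reyes (not paramedic-certified).
Leclerc and Brennan both have badge number 504, so the next rule applies.
Among Leclerc and Brennan, by date of promotion to current rank (earlier first): Leclerc (Jun 27, 2002) before Brennan (Jul 19, 2009).
Full order: Salazar, Petrov, Varga, Okonkwo, Achebe, Leclerc, Brennan, Reyes, Saleh.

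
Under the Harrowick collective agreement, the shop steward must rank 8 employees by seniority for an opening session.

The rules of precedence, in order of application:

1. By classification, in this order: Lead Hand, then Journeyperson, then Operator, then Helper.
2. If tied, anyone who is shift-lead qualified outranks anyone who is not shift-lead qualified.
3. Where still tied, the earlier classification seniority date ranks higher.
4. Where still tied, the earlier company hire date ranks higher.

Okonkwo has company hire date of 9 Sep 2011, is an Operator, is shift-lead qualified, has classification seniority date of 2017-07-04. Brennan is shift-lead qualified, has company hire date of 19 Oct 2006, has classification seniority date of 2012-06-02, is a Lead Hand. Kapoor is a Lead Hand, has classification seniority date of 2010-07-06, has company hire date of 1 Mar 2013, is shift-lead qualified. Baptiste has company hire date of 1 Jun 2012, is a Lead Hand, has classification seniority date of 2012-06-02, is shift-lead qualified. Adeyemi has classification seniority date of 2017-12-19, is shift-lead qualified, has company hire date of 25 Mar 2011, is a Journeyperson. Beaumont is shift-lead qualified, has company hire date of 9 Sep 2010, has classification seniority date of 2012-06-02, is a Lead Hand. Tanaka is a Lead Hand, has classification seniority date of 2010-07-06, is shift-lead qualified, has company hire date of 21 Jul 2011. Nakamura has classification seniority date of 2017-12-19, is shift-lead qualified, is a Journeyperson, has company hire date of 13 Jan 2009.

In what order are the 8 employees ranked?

By classification: Tanaka, Kapoor, Brennan, Beaumont and Baptiste (Lead Hand); then Nakamura and Adeyemi (Journeyperson); then Okonkwo (Operator).
Tanaka, Kapoor, Brennan, Beaumont and Baptiste are each shift-lead qualified, so the next rule applies.
Among Tanaka, Kapoor, Brennan, Beaumont and Baptiste, by classification seniority date (earlier first): Tanaka and Kapoor (2010-07-06) before Brennan, Beaumont and Baptiste (2012-06-02).
Among Tanaka and Kapoor, by company hire date (earlier first): Tanaka (21 Jul 2011) before Kapoor (1 Mar 2013).
Among Brennan, Beaumont and Baptiste, by company hire date (earlier first): Brennan (19 Oct 2006) before Beaumont (9 Sep 2010) before Baptiste (1 Jun 2012).
Nakamura and Adeyemi are each shift-lead qualified, so the next rule applies.
Nakamura and Adeyemi both have classification seniority date 2017-12-19, so the next rule applies.
Among Nakamura and Adeyemi, by company hire date (earlier first): Nakamura (13 Jan 2009) before Adeyemi (25 Mar 2011).
Full order: Tanaka, Kapoor, Brennan, Beaumont, Baptiste, Nakamura, Adeyemi, Okonkwo.

Tanaka, Kapoor, Brennan, Beaumont, Baptiste, Nakamura, Adeyemi, Okonkwo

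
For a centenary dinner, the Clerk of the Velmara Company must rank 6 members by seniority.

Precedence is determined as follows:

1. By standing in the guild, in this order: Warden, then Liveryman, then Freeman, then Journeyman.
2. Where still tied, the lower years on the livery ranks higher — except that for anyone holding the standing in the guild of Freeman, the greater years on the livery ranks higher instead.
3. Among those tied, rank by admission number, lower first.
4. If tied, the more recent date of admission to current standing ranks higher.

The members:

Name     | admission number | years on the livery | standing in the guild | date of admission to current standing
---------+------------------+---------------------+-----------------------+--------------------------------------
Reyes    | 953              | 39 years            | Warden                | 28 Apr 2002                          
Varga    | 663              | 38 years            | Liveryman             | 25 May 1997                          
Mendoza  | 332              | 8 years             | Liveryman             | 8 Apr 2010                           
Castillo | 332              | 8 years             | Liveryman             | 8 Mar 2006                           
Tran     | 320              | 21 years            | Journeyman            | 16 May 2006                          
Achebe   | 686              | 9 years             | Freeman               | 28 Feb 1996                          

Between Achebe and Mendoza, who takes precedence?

Mendoza

By standing in the guild: Reyes (Warden); then Mendoza, Castillo and Varga (Liveryman); then Achebe (Freeman); then Tran (Journeyman).
Among Mendoza, Castillo and Varga, by years on the livery (lower first): Mendoza and Castillo (8 years) before Varga (38 years).
Mendoza and Castillo both have admission number 332, so the next rule applies.
Among Mendoza and Castillo, by date of admission to current standing (later first): Mendoza (8 Apr 2010) before Castillo (8 Mar 2006).
So Mendoza takes precedence.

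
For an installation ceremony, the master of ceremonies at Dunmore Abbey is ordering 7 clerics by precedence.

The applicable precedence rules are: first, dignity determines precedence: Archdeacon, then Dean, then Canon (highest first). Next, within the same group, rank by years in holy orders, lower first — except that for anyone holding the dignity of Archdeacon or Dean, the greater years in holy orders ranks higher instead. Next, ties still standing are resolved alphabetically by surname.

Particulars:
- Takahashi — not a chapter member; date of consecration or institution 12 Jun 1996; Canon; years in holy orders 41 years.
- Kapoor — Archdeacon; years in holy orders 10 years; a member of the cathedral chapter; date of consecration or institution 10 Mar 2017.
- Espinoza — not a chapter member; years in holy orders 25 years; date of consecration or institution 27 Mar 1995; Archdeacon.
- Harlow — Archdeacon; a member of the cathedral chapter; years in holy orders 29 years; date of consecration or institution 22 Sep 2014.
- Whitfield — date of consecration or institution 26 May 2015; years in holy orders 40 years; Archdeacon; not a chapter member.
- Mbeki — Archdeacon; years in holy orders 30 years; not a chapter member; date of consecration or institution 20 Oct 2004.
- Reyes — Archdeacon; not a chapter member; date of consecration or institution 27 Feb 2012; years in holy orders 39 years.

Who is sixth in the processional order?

Kapoor

By dignity: Whitfield, Reyes, Mbeki, Harlow, Espinoza and Kapoor (Archdeacon); then Takahashi (Canon).
Among Whitfield, Reyes, Mbeki, Harlow, Espinoza and Kapoor, by years in holy orders (higher first) (reversed rule for this group): Whitfield (40 years) before Reyes (39 years) before Mbeki (30 years) before Harlow (29 years) before Espinoza (25 years) before Kapoor (10 years).
Order: Whitfield, Reyes, Mbeki, Harlow, Espinoza, Kapoor, Takahashi.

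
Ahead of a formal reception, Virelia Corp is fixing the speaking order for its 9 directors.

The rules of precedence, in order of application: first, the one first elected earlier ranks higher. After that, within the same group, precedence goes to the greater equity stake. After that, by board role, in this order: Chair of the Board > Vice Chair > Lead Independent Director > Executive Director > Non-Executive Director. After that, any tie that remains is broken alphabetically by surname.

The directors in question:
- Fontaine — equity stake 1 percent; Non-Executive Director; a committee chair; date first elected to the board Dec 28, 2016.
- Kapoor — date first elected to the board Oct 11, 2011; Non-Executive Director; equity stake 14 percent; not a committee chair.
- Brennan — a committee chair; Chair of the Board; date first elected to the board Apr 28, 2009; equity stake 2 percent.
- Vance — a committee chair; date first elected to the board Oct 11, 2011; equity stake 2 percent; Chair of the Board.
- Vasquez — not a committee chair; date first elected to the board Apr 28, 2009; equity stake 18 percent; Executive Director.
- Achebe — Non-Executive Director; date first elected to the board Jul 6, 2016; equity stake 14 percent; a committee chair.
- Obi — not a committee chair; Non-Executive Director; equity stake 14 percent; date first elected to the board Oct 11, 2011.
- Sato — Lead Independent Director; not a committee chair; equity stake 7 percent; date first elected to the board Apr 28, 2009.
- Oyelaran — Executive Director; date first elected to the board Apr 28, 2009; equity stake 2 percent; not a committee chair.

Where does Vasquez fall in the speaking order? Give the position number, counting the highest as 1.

By date first elected to the board (earlier first): Vasquez, Sato, Brennan and Oyelaran (each Apr 28, 2009); then Kapoor, Obi and Vance (each Oct 11, 2011); then Achebe (Jul 6, 2016); then Fontaine (Dec 28, 2016).
Among Vasquez, Sato, Brennan and Oyelaran, by equity stake (higher first): Vasquez (18 percent) before Sato (7 percent) before Brennan and Oyelaran (2 percent).
Among Brennan and Oyelaran, by board role: Brennan (Chair of the Board) before Oyelaran (Executive Director).
Among Kapoor, Obi and Vance, by equity stake (higher first): Kapoor and Obi (14 percent) before Vance (2 percent).
Kapoor and Obi are each Non-Executive Director, so the next rule applies.
Among Kapoor and Obi, alphabetically by surname: Kapoor before Obi.
Order: Vasquez, Sato, Brennan, Oyelaran, Kapoor, Obi, Vance, Achebe, Fontaine. So position 1.

1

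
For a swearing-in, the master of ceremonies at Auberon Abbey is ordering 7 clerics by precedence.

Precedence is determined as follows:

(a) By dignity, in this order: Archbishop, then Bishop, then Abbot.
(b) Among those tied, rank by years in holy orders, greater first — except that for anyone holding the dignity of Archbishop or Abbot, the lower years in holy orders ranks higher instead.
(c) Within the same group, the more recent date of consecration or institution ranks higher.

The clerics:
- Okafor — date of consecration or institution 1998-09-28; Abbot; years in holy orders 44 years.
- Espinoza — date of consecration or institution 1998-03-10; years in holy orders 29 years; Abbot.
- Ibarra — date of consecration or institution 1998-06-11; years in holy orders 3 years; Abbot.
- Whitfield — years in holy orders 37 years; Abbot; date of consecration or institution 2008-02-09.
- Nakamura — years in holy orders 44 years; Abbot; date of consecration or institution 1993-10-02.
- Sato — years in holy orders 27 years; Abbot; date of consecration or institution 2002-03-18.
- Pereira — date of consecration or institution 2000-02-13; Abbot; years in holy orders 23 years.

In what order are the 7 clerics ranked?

Ibarra, Pereira, Sato, Espinoza, Whitfield, Okafor, Nakamura

By dignity: Ibarra, Pereira, Sato, Espinoza, Whitfield, Okafor and Nakamura (Abbot).
Among Ibarra, Pereira, Sato, Espinoza, Whitfield, Okafor and Nakamura, by years in holy orders (lower first) (reversed rule for this group): Ibarra (3 years) before Pereira (23 years) before Sato (27 years) before Espinoza (29 years) before Whitfield (37 years) before Okafor and Nakamura (44 years).
Among Okafor and Nakamura, by date of consecration or institution (later first): Okafor (1998-09-28) before Nakamura (1993-10-02).
Full order: Ibarra, Pereira, Sato, Espinoza, Whitfield, Okafor, Nakamura.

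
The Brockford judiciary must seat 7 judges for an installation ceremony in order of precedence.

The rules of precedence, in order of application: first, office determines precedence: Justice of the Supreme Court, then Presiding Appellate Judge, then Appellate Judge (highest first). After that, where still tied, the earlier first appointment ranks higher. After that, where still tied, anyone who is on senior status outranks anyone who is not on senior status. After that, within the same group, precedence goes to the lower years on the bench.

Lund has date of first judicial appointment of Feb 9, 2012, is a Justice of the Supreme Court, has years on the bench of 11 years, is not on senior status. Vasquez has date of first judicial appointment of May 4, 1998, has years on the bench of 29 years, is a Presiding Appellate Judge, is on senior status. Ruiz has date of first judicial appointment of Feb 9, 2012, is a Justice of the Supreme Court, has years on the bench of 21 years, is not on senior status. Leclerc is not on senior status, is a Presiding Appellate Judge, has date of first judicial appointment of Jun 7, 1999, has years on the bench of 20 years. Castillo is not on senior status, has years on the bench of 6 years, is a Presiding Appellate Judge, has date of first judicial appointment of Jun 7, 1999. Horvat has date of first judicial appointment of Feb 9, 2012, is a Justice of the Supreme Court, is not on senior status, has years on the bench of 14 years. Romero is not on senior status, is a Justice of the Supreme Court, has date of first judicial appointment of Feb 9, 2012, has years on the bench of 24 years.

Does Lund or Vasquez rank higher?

Lund

By office: Lund, Horvat, Ruiz and Romero (Justice of the Supreme Court); then Vasquez, Castillo and Leclerc (Presiding Appellate Judge).
Lund, Horvat, Ruiz and Romero all have date of first judicial appointment Feb 9, 2012, so the next rule applies.
Lund, Horvat, Ruiz and Romero are each not on senior status, so the next rule applies.
Among Lund, Horvat, Ruiz and Romero, by years on the bench (lower first): Lund (11 years) before Horvat (14 years) before Ruiz (21 years) before Romero (24 years).
Among Vasquez, Castillo and Leclerc, by date of first judicial appointment (earlier first): Vasquez (May 4, 1998) before Castillo and Leclerc (Jun 7, 1999).
Castillo and Leclerc are each not on senior status, so the next rule applies.
Among Castillo and Leclerc, by years on the bench (lower first): Castillo (6 years) before Leclerc (20 years).
So Lund takes precedence.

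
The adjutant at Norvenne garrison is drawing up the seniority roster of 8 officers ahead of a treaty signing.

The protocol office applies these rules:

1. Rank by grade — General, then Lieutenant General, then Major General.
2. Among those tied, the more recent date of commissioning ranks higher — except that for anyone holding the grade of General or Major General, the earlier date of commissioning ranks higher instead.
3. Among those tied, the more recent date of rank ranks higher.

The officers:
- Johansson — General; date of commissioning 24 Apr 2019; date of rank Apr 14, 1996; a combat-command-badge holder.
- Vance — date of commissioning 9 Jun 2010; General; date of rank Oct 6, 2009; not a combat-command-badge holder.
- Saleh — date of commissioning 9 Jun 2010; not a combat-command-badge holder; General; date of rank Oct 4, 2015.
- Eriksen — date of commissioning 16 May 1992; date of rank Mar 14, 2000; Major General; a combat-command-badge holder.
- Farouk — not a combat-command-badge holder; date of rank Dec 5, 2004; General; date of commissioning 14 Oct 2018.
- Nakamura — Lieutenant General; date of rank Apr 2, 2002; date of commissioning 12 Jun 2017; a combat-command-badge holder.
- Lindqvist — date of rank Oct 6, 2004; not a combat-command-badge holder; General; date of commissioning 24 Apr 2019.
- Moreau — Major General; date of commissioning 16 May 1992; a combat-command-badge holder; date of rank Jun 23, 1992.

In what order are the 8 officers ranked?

Saleh, Vance, Farouk, Lindqvist, Johansson, Nakamura, Eriksen, Moreau

By grade: Saleh, Vance, Farouk, Lindqvist and Johansson (General); then Nakamura (Lieutenant General); then Eriksen and Moreau (Major General).
Among Saleh, Vance, Farouk, Lindqvist and Johansson, by date of commissioning (earlier first) (reversed rule for this group): Saleh and Vance (9 Jun 2010) before Farouk (14 Oct 2018) before Lindqvist and Johansson (24 Apr 2019).
Among Saleh and Vance, by date of rank (later first): Saleh (Oct 4, 2015) before Vance (Oct 6, 2009).
Among Lindqvist and Johansson, by date of rank (later first): Lindqvist (Oct 6, 2004) before Johansson (Apr 14, 1996).
Eriksen and Moreau both have date of commissioning 16 May 1992, so the next rule applies.
Among Eriksen and Moreau, by date of rank (later first): Eriksen (Mar 14, 2000) before Moreau (Jun 23, 1992).
Full order: Saleh, Vance, Farouk, Lindqvist, Johansson, Nakamura, Eriksen, Moreau.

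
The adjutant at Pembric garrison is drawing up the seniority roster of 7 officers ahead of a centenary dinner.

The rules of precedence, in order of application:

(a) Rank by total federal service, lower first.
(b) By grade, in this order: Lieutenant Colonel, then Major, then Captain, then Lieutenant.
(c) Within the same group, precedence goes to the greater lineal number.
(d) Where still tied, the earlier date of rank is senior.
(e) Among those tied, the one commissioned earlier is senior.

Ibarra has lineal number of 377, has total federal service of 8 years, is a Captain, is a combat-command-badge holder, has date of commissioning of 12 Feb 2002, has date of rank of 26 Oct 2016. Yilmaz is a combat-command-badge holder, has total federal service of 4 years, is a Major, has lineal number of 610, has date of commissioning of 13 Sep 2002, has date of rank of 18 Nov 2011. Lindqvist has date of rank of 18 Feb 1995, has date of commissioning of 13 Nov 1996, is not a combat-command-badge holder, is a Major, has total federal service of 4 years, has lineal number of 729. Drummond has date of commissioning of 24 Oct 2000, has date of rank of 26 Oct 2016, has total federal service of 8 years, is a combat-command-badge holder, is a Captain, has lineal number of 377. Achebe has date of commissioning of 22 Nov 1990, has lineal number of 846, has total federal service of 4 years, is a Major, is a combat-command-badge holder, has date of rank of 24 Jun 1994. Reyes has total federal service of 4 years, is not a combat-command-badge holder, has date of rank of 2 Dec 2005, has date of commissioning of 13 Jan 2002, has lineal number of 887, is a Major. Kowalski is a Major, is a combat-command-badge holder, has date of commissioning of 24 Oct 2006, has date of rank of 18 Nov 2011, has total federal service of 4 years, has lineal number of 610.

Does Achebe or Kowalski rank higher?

By total federal service (lower first): Reyes, Achebe, Lindqvist, Yilmaz and Kowalski (each 4 years); then Drummond and Ibarra (both 8 years).
Reyes, Achebe, Lindqvist, Yilmaz and Kowalski are each Major, so the next rule applies.
Among Reyes, Achebe, Lindqvist, Yilmaz and Kowalski, by lineal number (higher first): Reyes (887) before Achebe (846) before Lindqvist (729) before Yilmaz and Kowalski (610).
Yilmaz and Kowalski both have date of rank 18 Nov 2011, so the next rule applies.
Among Yilmaz and Kowalski, by date of commissioning (earlier first): Yilmaz (13 Sep 2002) before Kowalski (24 Oct 2006).
Drummond and Ibarra are each Captain, so the next rule applies.
Drummond and Ibarra both have lineal number 377, so the next rule applies.
Drummond and Ibarra both have date of rank 26 Oct 2016, so the next rule applies.
Among Drummond and Ibarra, by date of commissioning (earlier first): Drummond (24 Oct 2000) before Ibarra (12 Feb 2002).
So Achebe takes precedence.

Achebe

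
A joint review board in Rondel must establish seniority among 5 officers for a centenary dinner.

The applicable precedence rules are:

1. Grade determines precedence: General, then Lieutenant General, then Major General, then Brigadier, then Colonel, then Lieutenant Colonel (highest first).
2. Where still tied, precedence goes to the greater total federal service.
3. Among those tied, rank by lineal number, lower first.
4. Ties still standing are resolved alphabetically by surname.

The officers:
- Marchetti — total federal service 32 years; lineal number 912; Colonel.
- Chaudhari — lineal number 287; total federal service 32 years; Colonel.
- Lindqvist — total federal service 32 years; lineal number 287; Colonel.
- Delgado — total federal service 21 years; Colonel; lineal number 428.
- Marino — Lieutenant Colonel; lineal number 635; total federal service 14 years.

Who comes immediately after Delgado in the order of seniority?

By grade: Chaudhari, Lindqvist, Marchetti and Delgado (Colonel); then Marino (Lieutenant Colonel).
Among Chaudhari, Lindqvist, Marchetti and Delgado, by total federal service (higher first): Chaudhari, Lindqvist and Marchetti (32 years) before Delgado (21 years).
Among Chaudhari, Lindqvist and Marchetti, by lineal number (lower first): Chaudhari and Lindqvist (287) before Marchetti (912).
Among Chaudhari and Lindqvist, alphabetically by surname: Chaudhari before Lindqvist.
Order: Chaudhari, Lindqvist, Marchetti, Delgado, Marino.

Marino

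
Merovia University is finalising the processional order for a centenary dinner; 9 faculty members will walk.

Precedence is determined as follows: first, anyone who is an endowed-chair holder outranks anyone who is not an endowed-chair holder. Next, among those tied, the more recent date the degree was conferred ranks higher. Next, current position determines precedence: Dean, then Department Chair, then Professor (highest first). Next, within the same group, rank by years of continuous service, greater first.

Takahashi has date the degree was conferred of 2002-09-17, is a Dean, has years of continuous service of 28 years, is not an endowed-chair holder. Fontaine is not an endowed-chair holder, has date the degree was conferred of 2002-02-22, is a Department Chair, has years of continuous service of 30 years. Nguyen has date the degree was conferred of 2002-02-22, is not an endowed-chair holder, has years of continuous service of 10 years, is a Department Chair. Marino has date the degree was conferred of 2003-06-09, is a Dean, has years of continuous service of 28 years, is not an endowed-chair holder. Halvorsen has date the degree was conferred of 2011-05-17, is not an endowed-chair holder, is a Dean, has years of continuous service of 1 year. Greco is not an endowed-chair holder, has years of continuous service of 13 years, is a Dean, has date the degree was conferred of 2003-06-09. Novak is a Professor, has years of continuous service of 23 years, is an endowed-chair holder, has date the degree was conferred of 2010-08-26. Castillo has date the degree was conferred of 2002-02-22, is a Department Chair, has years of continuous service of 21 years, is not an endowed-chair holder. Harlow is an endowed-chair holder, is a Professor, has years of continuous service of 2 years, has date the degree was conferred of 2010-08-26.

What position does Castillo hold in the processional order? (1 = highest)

By the first rule: Novak and Harlow (both an endowed-chair holder); then Halvorsen, Marino, Greco, Takahashi, Fontaine, Castillo and Nguyen (each not an endowed-chair holder).
Novak and Harlow both have date the degree was conferred 2010-08-26, so the next rule applies.
Novak and Harlow are each Professor, so the next rule applies.
Among Novak and Harlow, by years of continuous service (higher first): Novak (23 years) before Harlow (2 years).
Among Halvorsen, Marino, Greco, Takahashi, Fontaine, Castillo and Nguyen, by date the degree was conferred (later first): Halvorsen (2011-05-17) before Marino and Greco (2003-06-09) before Takahashi (2002-09-17) before Fontaine, Castillo and Nguyen (2002-02-22).
Marino and Greco are each Dean, so the next rule applies.
Among Marino and Greco, by years of continuous service (higher first): Marino (28 years) before Greco (13 years).
Fontaine, Castillo and Nguyen are each Department Chair, so the next rule applies.
Among Fontaine, Castillo and Nguyen, by years of continuous service (higher first): Fontaine (30 years) before Castillo (21 years) before Nguyen (10 years).
Order: Novak, Harlow, Halvorsen, Marino, Greco, Takahashi, Fontaine, Castillo, Nguyen. So position 8.

8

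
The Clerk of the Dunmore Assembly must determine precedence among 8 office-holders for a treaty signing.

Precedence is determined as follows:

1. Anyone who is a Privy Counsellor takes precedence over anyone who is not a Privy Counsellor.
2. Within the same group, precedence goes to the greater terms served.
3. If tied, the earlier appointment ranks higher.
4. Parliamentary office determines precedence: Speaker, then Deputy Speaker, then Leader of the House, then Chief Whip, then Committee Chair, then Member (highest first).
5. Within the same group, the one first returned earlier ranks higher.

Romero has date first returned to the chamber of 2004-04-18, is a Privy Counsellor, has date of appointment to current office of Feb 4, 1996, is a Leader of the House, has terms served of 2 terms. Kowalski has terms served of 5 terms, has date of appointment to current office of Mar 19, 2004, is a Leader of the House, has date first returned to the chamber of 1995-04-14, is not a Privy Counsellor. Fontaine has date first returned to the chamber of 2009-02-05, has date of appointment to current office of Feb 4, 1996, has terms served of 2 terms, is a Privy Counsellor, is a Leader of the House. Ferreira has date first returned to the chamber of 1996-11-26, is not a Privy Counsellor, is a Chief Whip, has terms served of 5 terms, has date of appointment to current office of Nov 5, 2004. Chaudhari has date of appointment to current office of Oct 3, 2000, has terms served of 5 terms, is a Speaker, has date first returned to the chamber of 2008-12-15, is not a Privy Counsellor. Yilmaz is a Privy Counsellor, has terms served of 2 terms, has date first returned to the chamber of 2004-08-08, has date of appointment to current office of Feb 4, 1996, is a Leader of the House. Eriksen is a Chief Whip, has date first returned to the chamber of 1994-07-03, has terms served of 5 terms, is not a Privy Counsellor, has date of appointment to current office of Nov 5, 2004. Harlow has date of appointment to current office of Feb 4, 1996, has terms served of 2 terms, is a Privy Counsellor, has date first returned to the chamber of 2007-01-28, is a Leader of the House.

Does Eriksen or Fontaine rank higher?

By the first rule: Romero, Yilmaz, Harlow and Fontaine (each a Privy Counsellor); then Chaudhari, Kowalski, Eriksen and Ferreira (each not a Privy Counsellor).
Romero, Yilmaz, Harlow and Fontaine all have terms served 2 terms, so the next rule applies.
Romero, Yilmaz, Harlow and Fontaine all have date of appointment to current office Feb 4, 1996, so the next rule applies.
Romero, Yilmaz, Harlow and Fontaine are each Leader of the House, so the next rule applies.
Among Romero, Yilmaz, Harlow and Fontaine, by date first returned to the chamber (earlier first): Romero (2004-04-18) before Yilmaz (2004-08-08) before Harlow (2007-01-28) before Fontaine (2009-02-05).
Chaudhari, Kowalski, Eriksen and Ferreira all have terms served 5 terms, so the next rule applies.
Among Chaudhari, Kowalski, Eriksen and Ferreira, by date of appointment to current office (earlier first): Chaudhari (Oct 3, 2000) before Kowalski (Mar 19, 2004) before Eriksen and Ferreira (Nov 5, 2004).
Eriksen and Ferreira are each Chief Whip, so the next rule applies.
Among Eriksen and Ferreira, by date first returned to the chamber (earlier first): Eriksen (1994-07-03) before Ferreira (1996-11-26).
So Fontaine takes precedence.

Fontaine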